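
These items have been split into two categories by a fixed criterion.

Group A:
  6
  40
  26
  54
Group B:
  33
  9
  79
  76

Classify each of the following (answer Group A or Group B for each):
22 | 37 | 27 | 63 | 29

All 'Group A' examples share one property — even AND at most 54 — and every 'Group B' example lacks it.
22: Group A (22 is even, 22 ≤ 54).
37: Group B (37 is odd, 37 ≤ 54).
27: Group B (27 is odd, 27 ≤ 54).
63: Group B (63 is odd, 63 > 54).
29: Group B (29 is odd, 29 ≤ 54).

Group A, Group B, Group B, Group B, Group B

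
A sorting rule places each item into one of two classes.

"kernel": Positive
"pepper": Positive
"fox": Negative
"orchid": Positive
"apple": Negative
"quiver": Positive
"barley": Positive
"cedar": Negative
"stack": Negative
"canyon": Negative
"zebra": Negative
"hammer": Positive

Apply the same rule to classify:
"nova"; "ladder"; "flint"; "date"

Negative, Positive, Negative, Negative

The pattern is that an item is 'Positive' exactly when: even length AND contains 'r'.
"nova": Negative (length 4, no 'r'). "ladder": Positive (length 6, has 'r'). "flint": Negative (length 5, no 'r'). "date": Negative (length 4, no 'r').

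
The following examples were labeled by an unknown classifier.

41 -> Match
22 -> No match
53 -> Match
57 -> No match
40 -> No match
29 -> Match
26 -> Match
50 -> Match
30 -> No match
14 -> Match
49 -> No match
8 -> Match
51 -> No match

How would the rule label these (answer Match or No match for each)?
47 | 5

Match, Match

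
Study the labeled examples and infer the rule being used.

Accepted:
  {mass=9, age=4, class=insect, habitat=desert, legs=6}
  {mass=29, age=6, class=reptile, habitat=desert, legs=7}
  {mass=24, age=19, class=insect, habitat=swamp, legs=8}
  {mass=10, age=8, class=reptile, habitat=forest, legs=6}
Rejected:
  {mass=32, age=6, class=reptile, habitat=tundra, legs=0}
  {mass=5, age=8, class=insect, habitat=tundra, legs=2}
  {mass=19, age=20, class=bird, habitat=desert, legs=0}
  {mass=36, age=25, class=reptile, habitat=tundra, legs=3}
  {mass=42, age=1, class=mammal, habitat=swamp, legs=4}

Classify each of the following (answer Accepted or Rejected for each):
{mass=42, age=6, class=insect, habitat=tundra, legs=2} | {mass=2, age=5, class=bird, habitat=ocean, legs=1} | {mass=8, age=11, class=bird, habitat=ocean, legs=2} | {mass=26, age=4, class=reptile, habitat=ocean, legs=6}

Rejected, Rejected, Rejected, Accepted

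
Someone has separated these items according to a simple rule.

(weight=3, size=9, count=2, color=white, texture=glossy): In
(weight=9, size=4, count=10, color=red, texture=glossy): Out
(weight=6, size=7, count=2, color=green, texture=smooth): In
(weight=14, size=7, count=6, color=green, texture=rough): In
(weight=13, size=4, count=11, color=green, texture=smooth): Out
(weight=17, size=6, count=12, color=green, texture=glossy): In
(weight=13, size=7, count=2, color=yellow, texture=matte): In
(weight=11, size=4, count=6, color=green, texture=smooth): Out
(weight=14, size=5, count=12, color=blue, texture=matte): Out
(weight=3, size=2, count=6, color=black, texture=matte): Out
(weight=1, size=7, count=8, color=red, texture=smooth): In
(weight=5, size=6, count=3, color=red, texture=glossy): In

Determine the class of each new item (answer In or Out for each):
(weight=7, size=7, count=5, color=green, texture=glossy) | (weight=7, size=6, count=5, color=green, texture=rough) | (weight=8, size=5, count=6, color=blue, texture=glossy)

One predicate separates the groups cleanly: size ≥ 6.
(weight=7, size=7, count=5, color=green, texture=glossy) → size = 7 → In. (weight=7, size=6, count=5, color=green, texture=rough) → size = 6 → In. (weight=8, size=5, count=6, color=blue, texture=glossy) → size = 5 → Out.

In, In, Out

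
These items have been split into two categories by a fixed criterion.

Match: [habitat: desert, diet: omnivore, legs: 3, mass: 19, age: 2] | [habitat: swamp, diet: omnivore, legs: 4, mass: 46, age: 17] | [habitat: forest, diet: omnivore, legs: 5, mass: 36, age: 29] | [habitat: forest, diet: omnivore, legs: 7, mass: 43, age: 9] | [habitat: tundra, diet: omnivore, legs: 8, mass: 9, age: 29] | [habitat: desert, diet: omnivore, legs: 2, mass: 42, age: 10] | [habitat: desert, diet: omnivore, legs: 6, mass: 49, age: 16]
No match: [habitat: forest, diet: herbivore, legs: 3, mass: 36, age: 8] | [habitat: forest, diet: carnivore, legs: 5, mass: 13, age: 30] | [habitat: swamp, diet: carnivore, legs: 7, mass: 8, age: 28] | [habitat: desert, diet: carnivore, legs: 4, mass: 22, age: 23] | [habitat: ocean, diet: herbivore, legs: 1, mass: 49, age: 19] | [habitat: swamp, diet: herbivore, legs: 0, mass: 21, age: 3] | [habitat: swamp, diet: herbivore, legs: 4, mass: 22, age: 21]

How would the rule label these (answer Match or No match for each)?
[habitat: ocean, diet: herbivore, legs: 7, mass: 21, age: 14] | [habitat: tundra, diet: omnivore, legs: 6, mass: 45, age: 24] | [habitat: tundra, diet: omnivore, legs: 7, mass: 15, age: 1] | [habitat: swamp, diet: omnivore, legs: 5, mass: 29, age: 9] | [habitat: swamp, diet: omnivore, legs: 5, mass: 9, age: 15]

No match, Match, Match, Match, Match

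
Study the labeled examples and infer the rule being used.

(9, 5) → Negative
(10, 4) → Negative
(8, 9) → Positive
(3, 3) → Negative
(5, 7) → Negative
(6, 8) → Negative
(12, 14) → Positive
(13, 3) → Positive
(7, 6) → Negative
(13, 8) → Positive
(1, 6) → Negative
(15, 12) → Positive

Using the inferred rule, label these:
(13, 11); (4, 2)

Positive, Negative

The simplest hypothesis consistent with all the labels is: sum ≥ 16.
(13, 11): Positive (13+11 = 24). (4, 2): Negative (4+2 = 6).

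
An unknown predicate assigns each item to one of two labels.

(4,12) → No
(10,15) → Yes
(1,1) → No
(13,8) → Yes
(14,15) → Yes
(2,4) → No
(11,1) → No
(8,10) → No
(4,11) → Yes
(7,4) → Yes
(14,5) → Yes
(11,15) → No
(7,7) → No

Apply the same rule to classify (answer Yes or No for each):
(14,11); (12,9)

The simplest hypothesis consistent with all the labels is: sum is odd.
(14,11) — 14+11 = 25, hence Yes. (12,9) — 12+9 = 21, hence Yes.

Yes, Yes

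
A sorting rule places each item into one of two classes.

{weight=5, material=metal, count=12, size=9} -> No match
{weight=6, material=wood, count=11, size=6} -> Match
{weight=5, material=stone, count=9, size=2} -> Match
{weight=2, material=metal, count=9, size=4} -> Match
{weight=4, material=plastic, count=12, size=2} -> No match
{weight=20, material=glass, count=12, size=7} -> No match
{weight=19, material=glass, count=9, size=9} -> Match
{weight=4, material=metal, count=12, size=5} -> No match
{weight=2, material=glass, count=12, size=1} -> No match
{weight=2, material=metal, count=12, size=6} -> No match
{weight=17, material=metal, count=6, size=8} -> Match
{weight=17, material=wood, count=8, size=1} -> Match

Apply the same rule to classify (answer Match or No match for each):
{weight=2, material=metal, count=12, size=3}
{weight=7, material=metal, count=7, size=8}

The distinguishing property — count ≤ 11 — holds for all the 'Match' cases and none of the 'No match' cases.
{weight=2, material=metal, count=12, size=3} — count = 12, hence No match.
{weight=7, material=metal, count=7, size=8} — count = 7, hence Match.

No match, Match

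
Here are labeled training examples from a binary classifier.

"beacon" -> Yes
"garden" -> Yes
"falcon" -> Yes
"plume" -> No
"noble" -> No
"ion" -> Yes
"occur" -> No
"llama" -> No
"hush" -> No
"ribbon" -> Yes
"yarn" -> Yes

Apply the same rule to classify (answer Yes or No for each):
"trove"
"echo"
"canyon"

No, No, Yes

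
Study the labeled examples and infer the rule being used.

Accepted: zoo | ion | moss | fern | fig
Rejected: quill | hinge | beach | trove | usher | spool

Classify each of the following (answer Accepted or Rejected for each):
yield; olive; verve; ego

Rejected, Rejected, Rejected, Accepted

The classifier is using: length ≤ 4.
yield: Rejected (length 5).
olive: Rejected (length 5).
verve: Rejected (length 5).
ego: Accepted (length 3).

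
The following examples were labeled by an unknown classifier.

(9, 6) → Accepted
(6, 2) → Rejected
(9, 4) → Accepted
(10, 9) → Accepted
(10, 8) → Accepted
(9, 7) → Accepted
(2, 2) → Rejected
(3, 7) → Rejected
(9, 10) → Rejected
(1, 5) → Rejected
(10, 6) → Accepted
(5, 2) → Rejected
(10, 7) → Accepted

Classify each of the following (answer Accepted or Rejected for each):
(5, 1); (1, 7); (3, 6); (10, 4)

Rejected, Rejected, Rejected, Accepted

Every 'Accepted' example satisfies: first > second AND sum ≥ 10. None of the 'Rejected' examples do.
(5, 1) → 5 > 1, 5+1 = 6 → Rejected. (1, 7) → 1 < 7, 1+7 = 8 → Rejected. (3, 6) → 3 < 6, 3+6 = 9 → Rejected. (10, 4) → 10 > 4, 10+4 = 14 → Accepted.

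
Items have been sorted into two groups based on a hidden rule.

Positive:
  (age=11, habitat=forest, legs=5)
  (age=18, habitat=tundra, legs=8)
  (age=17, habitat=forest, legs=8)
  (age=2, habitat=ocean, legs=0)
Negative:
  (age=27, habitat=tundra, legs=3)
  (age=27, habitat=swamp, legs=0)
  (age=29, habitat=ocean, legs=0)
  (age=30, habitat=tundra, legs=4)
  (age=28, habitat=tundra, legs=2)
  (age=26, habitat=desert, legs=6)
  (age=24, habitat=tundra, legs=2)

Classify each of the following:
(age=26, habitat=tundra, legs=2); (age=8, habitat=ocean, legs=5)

Negative, Positive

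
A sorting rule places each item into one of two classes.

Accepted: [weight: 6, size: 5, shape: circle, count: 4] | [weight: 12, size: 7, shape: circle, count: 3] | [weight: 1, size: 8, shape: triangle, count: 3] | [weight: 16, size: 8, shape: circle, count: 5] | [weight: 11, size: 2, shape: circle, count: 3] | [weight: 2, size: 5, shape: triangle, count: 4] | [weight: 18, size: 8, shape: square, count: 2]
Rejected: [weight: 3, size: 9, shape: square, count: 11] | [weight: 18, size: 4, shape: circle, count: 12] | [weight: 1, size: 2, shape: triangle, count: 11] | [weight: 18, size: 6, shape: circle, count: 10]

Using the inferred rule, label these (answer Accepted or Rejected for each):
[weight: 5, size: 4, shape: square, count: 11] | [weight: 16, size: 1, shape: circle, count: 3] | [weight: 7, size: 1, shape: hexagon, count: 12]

Rejected, Accepted, Rejected

A rule that fits every label: count ≤ 5 — true of each 'Accepted' example, false of each 'Rejected' one.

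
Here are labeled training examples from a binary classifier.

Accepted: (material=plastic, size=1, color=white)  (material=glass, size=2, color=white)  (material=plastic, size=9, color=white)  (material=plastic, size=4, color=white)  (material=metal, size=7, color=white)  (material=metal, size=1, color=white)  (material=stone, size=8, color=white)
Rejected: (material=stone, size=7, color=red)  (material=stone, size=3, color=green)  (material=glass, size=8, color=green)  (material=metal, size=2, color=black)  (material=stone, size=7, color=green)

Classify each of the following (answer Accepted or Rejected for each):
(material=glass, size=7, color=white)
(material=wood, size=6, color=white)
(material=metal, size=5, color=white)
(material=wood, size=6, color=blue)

Comparing the two groups points to one rule — color is white.
(material=glass, size=7, color=white) → color is white → Accepted. (material=wood, size=6, color=white) → color is white → Accepted. (material=metal, size=5, color=white) → color is white → Accepted. (material=wood, size=6, color=blue) → color is blue → Rejected.

Accepted, Accepted, Accepted, Rejected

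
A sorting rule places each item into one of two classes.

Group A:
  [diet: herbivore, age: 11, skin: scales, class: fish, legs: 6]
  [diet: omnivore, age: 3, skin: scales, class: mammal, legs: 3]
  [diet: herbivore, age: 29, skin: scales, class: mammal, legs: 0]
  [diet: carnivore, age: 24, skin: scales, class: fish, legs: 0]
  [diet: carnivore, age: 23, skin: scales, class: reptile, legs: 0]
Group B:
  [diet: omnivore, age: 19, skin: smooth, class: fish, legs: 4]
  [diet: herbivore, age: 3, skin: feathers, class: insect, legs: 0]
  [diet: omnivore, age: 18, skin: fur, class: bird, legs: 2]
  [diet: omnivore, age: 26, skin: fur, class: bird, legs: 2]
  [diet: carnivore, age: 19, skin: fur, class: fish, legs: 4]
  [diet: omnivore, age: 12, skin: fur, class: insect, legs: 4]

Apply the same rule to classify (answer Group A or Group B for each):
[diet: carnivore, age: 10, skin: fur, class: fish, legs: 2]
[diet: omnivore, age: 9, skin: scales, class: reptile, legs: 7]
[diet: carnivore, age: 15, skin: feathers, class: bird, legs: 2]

Group B, Group A, Group B

Every 'Group A' example satisfies: skin is scales. None of the 'Group B' examples do.
[diet: carnivore, age: 10, skin: fur, class: fish, legs: 2]: skin is fur, lacks this property → Group B.
[diet: omnivore, age: 9, skin: scales, class: reptile, legs: 7]: skin is scales, satisfies this → Group A.
[diet: carnivore, age: 15, skin: feathers, class: bird, legs: 2]: skin is feathers, lacks this property → Group B.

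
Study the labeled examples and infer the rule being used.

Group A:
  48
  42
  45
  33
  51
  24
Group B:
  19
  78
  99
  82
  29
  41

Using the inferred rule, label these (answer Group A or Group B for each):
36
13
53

The classifier is using: multiple of 3 AND at most 51.
36: 36 = 3·12, 36 ≤ 51, checks out → Group A.
13: 13 = 3·4 + 1, 13 ≤ 51, does not satisfy this → Group B.
53: 53 = 3·17 + 2, 53 > 51, does not satisfy this → Group B.

Group A, Group B, Group B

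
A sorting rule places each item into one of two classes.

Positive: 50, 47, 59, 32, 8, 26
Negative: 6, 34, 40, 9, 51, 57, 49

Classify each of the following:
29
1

Positive, Negative

The classifier is using: ≡ 2 (mod 3).
29: Positive (29 mod 3 = 2).
1: Negative (1 mod 3 = 1).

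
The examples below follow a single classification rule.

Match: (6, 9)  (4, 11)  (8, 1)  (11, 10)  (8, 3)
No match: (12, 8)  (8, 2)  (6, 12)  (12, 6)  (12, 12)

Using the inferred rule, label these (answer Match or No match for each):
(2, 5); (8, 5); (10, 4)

Match, Match, No match

The simplest hypothesis consistent with all the labels is: sum is odd.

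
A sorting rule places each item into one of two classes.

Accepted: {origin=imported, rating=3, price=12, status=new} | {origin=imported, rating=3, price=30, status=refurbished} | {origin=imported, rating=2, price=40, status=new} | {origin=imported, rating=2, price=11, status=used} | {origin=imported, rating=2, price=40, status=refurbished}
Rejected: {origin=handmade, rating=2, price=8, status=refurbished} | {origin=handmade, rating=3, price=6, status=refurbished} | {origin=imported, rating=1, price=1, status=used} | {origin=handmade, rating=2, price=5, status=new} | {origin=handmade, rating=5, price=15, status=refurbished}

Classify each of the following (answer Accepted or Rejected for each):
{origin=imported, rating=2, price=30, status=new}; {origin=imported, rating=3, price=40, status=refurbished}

Accepted, Accepted

One predicate separates the groups cleanly: origin is imported AND price ≥ 5.
{origin=imported, rating=2, price=30, status=new}: Accepted (origin is imported, price = 30).
{origin=imported, rating=3, price=40, status=refurbished}: Accepted (origin is imported, price = 40).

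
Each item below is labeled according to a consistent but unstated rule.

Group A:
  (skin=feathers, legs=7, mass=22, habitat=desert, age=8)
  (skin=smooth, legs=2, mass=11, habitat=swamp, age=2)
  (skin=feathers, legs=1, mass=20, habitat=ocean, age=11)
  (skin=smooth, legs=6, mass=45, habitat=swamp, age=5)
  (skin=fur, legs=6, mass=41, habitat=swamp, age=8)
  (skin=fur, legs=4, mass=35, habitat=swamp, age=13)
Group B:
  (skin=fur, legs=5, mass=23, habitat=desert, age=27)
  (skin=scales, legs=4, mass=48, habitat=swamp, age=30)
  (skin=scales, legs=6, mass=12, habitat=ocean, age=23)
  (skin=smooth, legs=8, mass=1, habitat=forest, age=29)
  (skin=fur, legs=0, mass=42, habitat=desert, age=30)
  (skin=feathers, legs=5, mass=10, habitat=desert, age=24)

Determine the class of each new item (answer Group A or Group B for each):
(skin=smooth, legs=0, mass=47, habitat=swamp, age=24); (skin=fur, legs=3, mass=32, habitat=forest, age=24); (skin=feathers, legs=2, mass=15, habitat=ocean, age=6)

The distinguishing property — age ≤ 13 — holds for all the 'Group A' cases and none of the 'Group B' cases.
(skin=smooth, legs=0, mass=47, habitat=swamp, age=24): Group B (age = 24).
(skin=fur, legs=3, mass=32, habitat=forest, age=24): Group B (age = 24).
(skin=feathers, legs=2, mass=15, habitat=ocean, age=6): Group A (age = 6).

Group B, Group B, Group A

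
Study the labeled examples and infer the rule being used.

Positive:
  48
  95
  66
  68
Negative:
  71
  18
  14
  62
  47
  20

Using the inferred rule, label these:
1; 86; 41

Negative, Positive, Negative

A rule that fits every label: digit sum ≥ 12 — true of each 'Positive' example, false of each 'Negative' one.
1: digit sum 1 — does not satisfy this, so Negative.
86: digit sum 8+6 = 14 — matches, so Positive.
41: digit sum 4+1 = 5 — does not satisfy this, so Negative.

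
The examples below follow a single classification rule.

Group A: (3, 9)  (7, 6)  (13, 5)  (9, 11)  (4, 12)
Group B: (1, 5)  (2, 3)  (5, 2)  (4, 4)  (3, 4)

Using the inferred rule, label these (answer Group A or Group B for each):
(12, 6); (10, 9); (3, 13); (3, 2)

Group A, Group A, Group A, Group B

Every 'Group A' example satisfies: sum ≥ 12. None of the 'Group B' examples do.
(12, 6) — 12+6 = 18, hence Group A. (10, 9) — 10+9 = 19, hence Group A. (3, 13) — 3+13 = 16, hence Group A. (3, 2) — 3+2 = 5, hence Group B.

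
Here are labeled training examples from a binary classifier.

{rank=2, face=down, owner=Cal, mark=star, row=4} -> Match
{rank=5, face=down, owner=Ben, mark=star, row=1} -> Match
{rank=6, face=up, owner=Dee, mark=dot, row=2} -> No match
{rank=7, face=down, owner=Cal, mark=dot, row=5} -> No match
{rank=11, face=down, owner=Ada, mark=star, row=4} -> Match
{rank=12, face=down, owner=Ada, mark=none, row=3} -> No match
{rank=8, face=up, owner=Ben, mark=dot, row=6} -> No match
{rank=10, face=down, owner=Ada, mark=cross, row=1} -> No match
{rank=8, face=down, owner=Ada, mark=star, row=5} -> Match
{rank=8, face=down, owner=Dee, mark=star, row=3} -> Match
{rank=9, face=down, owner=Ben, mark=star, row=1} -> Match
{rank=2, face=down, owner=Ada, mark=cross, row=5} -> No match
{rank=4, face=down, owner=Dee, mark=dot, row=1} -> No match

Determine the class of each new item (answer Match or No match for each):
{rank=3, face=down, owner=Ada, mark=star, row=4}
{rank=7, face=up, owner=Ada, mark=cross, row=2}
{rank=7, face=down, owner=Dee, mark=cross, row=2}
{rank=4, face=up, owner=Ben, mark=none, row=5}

The simplest hypothesis consistent with all the labels is: mark is star.
{rank=3, face=down, owner=Ada, mark=star, row=4}: mark is star — passes, so Match. {rank=7, face=up, owner=Ada, mark=cross, row=2}: mark is cross — does not pass, so No match. {rank=7, face=down, owner=Dee, mark=cross, row=2}: mark is cross — does not pass, so No match. {rank=4, face=up, owner=Ben, mark=none, row=5}: mark is none — does not pass, so No match.

Match, No match, No match, No match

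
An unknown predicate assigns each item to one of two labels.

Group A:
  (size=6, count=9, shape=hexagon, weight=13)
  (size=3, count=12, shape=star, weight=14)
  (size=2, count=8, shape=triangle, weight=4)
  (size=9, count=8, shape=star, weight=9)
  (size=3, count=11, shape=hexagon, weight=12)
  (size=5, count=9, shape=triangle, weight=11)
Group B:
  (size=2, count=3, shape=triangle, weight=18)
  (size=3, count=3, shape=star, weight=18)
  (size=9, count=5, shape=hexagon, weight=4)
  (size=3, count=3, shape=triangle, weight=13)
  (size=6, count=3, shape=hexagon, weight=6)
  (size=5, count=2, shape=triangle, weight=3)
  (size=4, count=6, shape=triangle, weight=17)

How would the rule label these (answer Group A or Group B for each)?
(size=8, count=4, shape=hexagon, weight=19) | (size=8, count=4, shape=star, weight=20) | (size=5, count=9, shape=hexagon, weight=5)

A rule that fits every label: count ≥ 8 — true of each 'Group A' example, false of each 'Group B' one.
(size=8, count=4, shape=hexagon, weight=19) → count = 4 → Group B. (size=8, count=4, shape=star, weight=20) → count = 4 → Group B. (size=5, count=9, shape=hexagon, weight=5) → count = 9 → Group A.

Group B, Group B, Group A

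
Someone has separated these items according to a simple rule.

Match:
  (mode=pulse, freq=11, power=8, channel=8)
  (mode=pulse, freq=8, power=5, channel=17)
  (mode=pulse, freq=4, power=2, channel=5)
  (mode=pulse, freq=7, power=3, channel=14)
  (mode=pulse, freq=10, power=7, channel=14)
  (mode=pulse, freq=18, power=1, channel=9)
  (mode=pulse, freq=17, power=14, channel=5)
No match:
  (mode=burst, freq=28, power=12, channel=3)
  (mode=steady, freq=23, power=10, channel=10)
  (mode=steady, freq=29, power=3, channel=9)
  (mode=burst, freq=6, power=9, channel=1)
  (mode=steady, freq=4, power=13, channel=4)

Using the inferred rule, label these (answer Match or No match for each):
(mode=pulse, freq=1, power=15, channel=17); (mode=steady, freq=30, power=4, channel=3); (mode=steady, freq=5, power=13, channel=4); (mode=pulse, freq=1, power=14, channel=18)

Match, No match, No match, Match

The distinguishing property — mode is pulse — holds for all the 'Match' cases and none of the 'No match' cases.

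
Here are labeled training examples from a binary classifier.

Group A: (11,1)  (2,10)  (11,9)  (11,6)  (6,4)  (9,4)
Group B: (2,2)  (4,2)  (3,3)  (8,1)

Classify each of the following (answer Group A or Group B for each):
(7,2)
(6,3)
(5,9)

Group B, Group B, Group A

The pattern is that an item is 'Group A' exactly when: sum ≥ 10.
(7,2) — 7+2 = 9, hence Group B.
(6,3) — 6+3 = 9, hence Group B.
(5,9) — 5+9 = 14, hence Group A.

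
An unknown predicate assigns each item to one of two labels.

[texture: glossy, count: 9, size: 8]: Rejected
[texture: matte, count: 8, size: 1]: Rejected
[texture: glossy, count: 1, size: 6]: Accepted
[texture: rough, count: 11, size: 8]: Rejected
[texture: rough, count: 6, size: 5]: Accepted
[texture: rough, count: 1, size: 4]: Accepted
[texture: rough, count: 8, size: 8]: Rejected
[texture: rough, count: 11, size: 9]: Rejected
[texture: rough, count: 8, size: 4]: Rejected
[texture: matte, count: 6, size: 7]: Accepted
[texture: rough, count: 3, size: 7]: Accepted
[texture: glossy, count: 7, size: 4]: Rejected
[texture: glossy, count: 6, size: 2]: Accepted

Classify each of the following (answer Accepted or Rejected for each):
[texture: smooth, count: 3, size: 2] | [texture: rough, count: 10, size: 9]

The rule appears to be: count ≤ 6.
Accepted: [texture: smooth, count: 3, size: 2], since count = 3. Rejected: [texture: rough, count: 10, size: 9], since count = 10.

Accepted, Rejected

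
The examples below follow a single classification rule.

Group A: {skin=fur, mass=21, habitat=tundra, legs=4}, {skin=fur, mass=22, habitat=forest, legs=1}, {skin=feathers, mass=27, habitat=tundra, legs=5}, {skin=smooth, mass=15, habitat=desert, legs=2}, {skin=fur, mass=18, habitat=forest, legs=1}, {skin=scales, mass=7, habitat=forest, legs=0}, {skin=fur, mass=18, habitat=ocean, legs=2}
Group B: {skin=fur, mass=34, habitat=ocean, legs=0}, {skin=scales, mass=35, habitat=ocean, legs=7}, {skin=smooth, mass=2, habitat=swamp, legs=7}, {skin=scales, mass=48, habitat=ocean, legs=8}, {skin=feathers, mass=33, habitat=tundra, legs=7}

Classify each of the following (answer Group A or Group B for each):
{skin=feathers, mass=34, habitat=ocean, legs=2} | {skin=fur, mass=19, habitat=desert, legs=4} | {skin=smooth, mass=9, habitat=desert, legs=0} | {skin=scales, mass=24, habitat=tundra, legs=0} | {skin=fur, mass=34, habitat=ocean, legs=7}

One predicate separates the groups cleanly: legs ≤ 5 AND mass ≤ 27.
{skin=feathers, mass=34, habitat=ocean, legs=2} → legs = 2, mass = 34 → Group B.
{skin=fur, mass=19, habitat=desert, legs=4} → legs = 4, mass = 19 → Group A.
{skin=smooth, mass=9, habitat=desert, legs=0} → legs = 0, mass = 9 → Group A.
{skin=scales, mass=24, habitat=tundra, legs=0} → legs = 0, mass = 24 → Group A.
{skin=fur, mass=34, habitat=ocean, legs=7} → legs = 7, mass = 34 → Group B.

Group B, Group A, Group A, Group A, Group B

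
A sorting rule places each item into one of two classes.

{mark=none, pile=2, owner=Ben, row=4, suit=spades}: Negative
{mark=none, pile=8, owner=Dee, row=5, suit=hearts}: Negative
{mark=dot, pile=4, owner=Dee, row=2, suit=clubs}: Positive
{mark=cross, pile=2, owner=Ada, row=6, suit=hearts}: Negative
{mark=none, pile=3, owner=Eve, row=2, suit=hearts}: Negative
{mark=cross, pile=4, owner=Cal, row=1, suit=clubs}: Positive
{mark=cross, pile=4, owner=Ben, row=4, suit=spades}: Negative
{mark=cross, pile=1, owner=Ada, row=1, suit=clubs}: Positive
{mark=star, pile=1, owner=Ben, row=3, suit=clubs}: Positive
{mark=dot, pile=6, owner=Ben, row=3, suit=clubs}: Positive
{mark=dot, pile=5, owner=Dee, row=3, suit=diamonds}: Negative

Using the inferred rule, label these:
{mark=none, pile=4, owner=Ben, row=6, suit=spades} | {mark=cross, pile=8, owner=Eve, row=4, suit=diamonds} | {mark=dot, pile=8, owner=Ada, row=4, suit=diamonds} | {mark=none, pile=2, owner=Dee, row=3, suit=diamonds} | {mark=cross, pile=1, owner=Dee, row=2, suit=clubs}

A rule that fits every label: suit is clubs — true of each 'Positive' example, false of each 'Negative' one.

Negative, Negative, Negative, Negative, Positive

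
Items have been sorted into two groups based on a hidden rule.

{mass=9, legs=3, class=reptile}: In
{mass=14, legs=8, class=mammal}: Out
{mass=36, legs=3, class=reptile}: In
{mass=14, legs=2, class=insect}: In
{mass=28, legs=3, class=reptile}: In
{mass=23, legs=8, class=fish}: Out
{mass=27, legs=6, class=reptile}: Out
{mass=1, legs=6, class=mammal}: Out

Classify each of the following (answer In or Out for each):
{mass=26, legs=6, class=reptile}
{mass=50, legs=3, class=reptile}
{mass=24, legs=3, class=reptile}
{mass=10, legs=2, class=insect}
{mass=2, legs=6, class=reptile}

The rule appears to be: legs ≤ 3.
{mass=26, legs=6, class=reptile}: legs = 6 — does not fit, so Out.
{mass=50, legs=3, class=reptile}: legs = 3 — fits, so In.
{mass=24, legs=3, class=reptile}: legs = 3 — fits, so In.
{mass=10, legs=2, class=insect}: legs = 2 — fits, so In.
{mass=2, legs=6, class=reptile}: legs = 6 — does not fit, so Out.

Out, In, In, In, Out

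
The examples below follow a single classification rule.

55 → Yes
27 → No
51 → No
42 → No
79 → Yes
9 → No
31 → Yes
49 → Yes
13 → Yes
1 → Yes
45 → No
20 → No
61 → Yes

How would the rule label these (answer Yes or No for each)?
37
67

A rule that fits every label: ≡ 1 (mod 3) — true of each 'Yes' example, false of each 'No' one.
37: 37 mod 3 = 1 — fits, so Yes. 67: 67 mod 3 = 1 — fits, so Yes.

Yes, Yes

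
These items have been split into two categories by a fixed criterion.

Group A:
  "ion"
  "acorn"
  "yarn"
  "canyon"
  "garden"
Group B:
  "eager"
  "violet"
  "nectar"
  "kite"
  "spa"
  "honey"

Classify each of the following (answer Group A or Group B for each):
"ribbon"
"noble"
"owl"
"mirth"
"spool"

Group A, Group B, Group B, Group B, Group B

Looking at the examples, the only property every 'Group A' case has and every 'Group B' case lacks is: ends with 'n'.
"ribbon" — ends with 'n', hence Group A.
"noble" — ends with 'e', hence Group B.
"owl" — ends with 'l', hence Group B.
"mirth" — ends with 'h', hence Group B.
"spool" — ends with 'l', hence Group B.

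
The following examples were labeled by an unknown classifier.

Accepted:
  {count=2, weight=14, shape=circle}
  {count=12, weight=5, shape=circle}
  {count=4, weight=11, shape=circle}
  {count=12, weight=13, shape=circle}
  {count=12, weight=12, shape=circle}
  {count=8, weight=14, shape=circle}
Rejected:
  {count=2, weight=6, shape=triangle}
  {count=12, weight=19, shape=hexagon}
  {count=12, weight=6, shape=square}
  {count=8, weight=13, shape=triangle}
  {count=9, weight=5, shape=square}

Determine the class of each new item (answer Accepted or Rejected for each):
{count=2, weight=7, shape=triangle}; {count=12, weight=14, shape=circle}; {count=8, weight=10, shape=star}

The classifier is using: shape is circle.

Rejected, Accepted, Rejected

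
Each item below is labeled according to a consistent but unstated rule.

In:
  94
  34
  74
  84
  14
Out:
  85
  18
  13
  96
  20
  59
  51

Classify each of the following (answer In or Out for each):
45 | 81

Looking at the examples, the only property every 'In' case has and every 'Out' case lacks is: ends in digit 4.
Out: 45, since last digit 5. Out: 81, since last digit 1.

Out, Out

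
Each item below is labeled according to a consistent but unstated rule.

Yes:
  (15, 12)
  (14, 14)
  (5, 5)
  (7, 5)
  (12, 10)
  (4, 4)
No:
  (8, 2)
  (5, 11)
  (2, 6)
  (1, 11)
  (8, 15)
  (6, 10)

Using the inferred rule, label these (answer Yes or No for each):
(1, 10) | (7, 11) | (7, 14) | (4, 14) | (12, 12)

No, No, No, No, Yes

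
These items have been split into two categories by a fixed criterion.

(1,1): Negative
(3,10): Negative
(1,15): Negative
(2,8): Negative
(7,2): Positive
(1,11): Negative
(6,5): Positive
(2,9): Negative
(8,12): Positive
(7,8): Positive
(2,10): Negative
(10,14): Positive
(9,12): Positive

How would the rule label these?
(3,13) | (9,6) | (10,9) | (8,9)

Negative, Positive, Positive, Positive

The distinguishing property — first ≥ 5 — holds for all the 'Positive' cases and none of the 'Negative' cases.
(3,13): first 3 — does not satisfy this, so Negative. (9,6): first 9 — satisfies this, so Positive. (10,9): first 10 — satisfies this, so Positive. (8,9): first 8 — satisfies this, so Positive.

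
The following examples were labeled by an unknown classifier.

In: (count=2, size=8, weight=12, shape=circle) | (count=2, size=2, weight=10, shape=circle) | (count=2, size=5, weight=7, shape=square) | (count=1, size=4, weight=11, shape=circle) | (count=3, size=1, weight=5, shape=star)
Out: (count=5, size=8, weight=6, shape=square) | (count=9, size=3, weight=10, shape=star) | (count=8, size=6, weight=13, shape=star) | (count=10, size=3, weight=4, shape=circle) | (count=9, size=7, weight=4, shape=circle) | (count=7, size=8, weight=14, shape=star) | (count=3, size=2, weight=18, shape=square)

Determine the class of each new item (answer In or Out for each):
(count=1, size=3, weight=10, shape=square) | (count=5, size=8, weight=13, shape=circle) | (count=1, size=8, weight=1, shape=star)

In, Out, In

The pattern is that an item is 'In' exactly when: weight ≤ 12 AND count ≤ 3.
In: (count=1, size=3, weight=10, shape=square), since weight = 10, count = 1.
Out: (count=5, size=8, weight=13, shape=circle), since weight = 13, count = 5.
In: (count=1, size=8, weight=1, shape=star), since weight = 1, count = 1.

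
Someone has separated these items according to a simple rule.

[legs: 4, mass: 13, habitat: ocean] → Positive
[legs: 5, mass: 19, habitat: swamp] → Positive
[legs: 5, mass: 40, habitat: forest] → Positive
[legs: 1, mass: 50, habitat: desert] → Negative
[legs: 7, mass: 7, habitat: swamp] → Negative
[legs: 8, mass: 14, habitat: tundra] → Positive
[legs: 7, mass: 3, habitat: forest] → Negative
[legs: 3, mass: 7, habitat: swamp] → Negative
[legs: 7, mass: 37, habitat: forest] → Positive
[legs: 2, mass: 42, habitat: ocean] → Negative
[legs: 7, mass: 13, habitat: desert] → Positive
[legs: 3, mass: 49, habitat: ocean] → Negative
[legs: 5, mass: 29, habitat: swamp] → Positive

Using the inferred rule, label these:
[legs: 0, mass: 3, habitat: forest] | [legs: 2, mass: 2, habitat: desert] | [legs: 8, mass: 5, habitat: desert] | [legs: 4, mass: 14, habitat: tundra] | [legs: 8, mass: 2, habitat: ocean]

Negative, Negative, Negative, Positive, Negative

The rule appears to be: mass ≥ 13 AND legs ≥ 4.
[legs: 0, mass: 3, habitat: forest] — mass = 3, legs = 0, hence Negative. [legs: 2, mass: 2, habitat: desert] — mass = 2, legs = 2, hence Negative. [legs: 8, mass: 5, habitat: desert] — mass = 5, legs = 8, hence Negative. [legs: 4, mass: 14, habitat: tundra] — mass = 14, legs = 4, hence Positive. [legs: 8, mass: 2, habitat: ocean] — mass = 2, legs = 8, hence Negative.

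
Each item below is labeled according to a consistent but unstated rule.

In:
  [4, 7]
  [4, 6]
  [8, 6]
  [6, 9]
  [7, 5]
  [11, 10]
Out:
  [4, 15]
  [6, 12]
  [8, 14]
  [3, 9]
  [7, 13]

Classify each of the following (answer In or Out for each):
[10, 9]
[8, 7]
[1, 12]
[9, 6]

The rule appears to be: |first − second| ≤ 3.
[10, 9]: |10−9| = 1, checks out → In.
[8, 7]: |8−7| = 1, checks out → In.
[1, 12]: |1−12| = 11, does not pass → Out.
[9, 6]: |9−6| = 3, checks out → In.

In, In, Out, In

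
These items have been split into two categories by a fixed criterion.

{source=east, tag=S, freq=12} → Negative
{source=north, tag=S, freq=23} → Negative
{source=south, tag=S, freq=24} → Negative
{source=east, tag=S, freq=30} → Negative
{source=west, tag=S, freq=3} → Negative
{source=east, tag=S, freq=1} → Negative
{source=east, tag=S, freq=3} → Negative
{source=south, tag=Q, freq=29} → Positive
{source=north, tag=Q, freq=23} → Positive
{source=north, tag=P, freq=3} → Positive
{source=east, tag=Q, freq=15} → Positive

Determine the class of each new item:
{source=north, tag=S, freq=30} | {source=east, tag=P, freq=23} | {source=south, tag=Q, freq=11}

Negative, Positive, Positive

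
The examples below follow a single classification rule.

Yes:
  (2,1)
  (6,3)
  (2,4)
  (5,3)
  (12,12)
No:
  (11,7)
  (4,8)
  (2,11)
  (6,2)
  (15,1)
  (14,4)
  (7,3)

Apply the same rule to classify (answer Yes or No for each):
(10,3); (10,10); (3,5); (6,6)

The distinguishing property — |first − second| ≤ 3 — holds for all the 'Yes' cases and none of the 'No' cases.
(10,3): No (|10−3| = 7). (10,10): Yes (|10−10| = 0). (3,5): Yes (|3−5| = 2). (6,6): Yes (|6−6| = 0).

No, Yes, Yes, Yes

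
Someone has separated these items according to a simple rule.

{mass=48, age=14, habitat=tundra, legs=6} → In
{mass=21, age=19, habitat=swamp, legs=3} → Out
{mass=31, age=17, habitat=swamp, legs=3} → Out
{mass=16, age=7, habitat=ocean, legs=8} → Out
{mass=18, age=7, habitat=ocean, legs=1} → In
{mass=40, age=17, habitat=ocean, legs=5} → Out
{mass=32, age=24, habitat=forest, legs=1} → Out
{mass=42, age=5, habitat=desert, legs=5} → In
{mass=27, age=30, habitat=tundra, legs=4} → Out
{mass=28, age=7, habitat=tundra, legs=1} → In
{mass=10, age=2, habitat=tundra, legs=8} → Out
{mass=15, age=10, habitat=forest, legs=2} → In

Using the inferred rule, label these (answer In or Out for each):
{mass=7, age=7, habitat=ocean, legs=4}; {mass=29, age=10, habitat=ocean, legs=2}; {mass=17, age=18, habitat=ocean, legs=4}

The distinguishing property — age ≤ 14 AND legs ≤ 6 — holds for all the 'In' cases and none of the 'Out' cases.

In, In, Out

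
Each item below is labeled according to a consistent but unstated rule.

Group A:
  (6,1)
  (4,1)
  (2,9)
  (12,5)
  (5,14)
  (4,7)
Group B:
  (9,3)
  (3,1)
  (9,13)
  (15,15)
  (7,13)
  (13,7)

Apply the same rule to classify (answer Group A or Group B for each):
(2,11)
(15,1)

The simplest hypothesis consistent with all the labels is: sum is odd.
(2,11): Group A (2+11 = 13). (15,1): Group B (15+1 = 16).

Group A, Group B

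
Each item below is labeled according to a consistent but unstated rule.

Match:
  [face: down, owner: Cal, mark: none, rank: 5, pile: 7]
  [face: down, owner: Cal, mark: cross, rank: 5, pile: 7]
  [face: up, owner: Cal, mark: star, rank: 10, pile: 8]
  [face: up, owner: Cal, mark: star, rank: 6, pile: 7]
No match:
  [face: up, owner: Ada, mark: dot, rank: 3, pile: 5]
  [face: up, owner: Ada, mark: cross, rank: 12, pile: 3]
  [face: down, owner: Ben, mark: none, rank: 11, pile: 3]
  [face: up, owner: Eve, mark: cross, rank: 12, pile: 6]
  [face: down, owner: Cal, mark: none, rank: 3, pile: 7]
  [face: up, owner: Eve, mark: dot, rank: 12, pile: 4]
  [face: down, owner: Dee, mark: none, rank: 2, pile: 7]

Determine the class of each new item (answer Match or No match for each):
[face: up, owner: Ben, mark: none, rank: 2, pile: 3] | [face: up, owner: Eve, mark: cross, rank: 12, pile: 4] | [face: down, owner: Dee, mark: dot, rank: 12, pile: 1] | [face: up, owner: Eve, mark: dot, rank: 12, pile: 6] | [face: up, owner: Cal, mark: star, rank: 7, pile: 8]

No match, No match, No match, No match, Match

One predicate separates the groups cleanly: owner is Cal AND rank ≥ 5.
[face: up, owner: Ben, mark: none, rank: 2, pile: 3]: owner is Ben, rank = 2 — does not fit, so No match.
[face: up, owner: Eve, mark: cross, rank: 12, pile: 4]: owner is Eve, rank = 12 — does not fit, so No match.
[face: down, owner: Dee, mark: dot, rank: 12, pile: 1]: owner is Dee, rank = 12 — does not fit, so No match.
[face: up, owner: Eve, mark: dot, rank: 12, pile: 6]: owner is Eve, rank = 12 — does not fit, so No match.
[face: up, owner: Cal, mark: star, rank: 7, pile: 8]: owner is Cal, rank = 7 — qualifies, so Match.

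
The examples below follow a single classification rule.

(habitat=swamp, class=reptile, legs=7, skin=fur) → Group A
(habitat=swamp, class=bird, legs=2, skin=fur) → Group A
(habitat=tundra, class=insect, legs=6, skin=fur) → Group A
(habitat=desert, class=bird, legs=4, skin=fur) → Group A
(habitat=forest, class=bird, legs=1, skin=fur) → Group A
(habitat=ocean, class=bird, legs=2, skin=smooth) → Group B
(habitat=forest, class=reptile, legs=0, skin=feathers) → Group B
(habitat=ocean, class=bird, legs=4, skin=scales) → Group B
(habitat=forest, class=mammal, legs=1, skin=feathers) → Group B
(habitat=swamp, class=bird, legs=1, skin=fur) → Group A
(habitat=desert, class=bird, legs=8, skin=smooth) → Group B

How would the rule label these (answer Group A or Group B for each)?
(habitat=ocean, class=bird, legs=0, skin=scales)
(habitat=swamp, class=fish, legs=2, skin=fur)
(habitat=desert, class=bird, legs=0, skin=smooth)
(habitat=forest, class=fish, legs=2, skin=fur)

Group B, Group A, Group B, Group A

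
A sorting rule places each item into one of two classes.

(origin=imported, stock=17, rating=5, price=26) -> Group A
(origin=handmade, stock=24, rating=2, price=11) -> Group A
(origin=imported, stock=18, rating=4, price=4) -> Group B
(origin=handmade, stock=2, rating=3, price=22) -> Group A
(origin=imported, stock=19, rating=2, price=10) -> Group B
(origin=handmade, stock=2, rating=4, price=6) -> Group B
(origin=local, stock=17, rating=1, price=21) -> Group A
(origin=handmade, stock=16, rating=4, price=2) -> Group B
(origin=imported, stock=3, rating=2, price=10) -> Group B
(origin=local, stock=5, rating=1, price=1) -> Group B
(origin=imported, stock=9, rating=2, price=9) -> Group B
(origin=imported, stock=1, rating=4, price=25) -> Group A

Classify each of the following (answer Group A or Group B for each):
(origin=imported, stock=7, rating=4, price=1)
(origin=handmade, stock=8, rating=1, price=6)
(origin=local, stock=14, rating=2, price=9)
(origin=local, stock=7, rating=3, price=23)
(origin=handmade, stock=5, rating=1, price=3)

A rule that fits every label: price ≥ 11 — true of each 'Group A' example, false of each 'Group B' one.
(origin=imported, stock=7, rating=4, price=1): Group B (price = 1). (origin=handmade, stock=8, rating=1, price=6): Group B (price = 6). (origin=local, stock=14, rating=2, price=9): Group B (price = 9). (origin=local, stock=7, rating=3, price=23): Group A (price = 23). (origin=handmade, stock=5, rating=1, price=3): Group B (price = 3).

Group B, Group B, Group B, Group A, Group B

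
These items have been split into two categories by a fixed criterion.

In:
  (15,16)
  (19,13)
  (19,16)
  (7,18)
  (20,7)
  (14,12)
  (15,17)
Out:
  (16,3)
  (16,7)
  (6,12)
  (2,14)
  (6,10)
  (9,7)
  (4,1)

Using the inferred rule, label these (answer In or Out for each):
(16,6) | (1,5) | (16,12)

The simplest hypothesis consistent with all the labels is: sum ≥ 25.

Out, Out, In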